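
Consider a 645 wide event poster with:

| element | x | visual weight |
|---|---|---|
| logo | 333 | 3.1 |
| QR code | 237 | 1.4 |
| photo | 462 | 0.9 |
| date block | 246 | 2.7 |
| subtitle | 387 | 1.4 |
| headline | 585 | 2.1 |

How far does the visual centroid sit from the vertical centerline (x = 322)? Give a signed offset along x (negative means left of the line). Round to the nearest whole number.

Total weight = 3.1 + 1.4 + 0.9 + 2.7 + 1.4 + 2.1 = 11.6.
x: moment 4214.4 / weight 11.6 ≈ 363.31
Offset from x = 322: 363.31 − 322 ≈ 41.31.

≈ 41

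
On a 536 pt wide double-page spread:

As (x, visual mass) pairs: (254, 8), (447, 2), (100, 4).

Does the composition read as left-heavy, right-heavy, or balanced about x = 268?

Σw = 8 + 2 + 4 = 14.
x: (8·254 + 2·447 + 4·100) / 14 = 3326 / 14 ≈ 237.57
Since 237.6 is left of 268, the composition reads left-heavy.

left-heavy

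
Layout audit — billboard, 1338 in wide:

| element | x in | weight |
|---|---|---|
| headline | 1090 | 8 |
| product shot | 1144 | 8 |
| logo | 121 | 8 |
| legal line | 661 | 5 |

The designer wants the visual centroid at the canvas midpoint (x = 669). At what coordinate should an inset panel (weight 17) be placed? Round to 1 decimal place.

After adding the inset panel, total weight = 8 + 8 + 8 + 5 + 17 = 46.
Along x: (22145 + 17·x) / 46 = 669 (existing moment 8·1090 + 8·1144 + 8·121 + 5·661 = 22145) ⇒ x = (30774 − 22145) / 17 ≈ 507.59.

x ≈ 507.6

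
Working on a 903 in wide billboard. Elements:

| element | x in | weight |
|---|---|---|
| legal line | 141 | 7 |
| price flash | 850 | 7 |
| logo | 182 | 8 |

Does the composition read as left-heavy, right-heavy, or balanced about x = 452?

left-heavy

Weights sum to 7 + 7 + 8 = 22.
x-moment: 7·141 + 7·850 + 8·182 = 8393; centroid 8393/22 ≈ 381.50.
381.5 lies left of the midline 452, so the layout is left-heavy.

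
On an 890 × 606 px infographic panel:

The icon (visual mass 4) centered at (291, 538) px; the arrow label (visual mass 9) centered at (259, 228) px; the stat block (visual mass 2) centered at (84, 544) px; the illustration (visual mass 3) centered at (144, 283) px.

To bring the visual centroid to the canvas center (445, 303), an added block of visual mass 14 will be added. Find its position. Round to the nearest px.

After adding the added block, total weight = 4 + 9 + 2 + 3 + 14 = 32.
x: need Σw·x = 32·445 = 14240. Existing = 4·291 + 9·259 + 2·84 + 3·144 = 4095. Remainder 10145 / 14 ≈ 724.64.
y: need Σw·y = 32·303 = 9696. Existing = 4·538 + 9·228 + 2·544 + 3·283 = 6141. Remainder 3555 / 14 ≈ 253.93.

(725, 254)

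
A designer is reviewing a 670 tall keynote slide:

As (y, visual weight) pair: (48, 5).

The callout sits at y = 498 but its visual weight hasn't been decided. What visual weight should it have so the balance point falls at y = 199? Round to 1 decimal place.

w ≈ 2.5

The single fixed element contributes weight 5, moment 5·48 = 240.
For the centroid to hit 199: (240 + w·498) / (5 + w) = 199.
Solving: w = (199·5 − 240) / (498 − 199) = 755 / 299 ≈ 2.53.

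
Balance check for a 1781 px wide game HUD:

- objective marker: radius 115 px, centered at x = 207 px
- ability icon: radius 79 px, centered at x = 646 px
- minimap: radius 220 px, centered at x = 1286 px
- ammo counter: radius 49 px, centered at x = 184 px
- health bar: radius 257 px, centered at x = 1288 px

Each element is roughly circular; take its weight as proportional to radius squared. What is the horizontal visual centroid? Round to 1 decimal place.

Weights ∝ r²: objective marker 115² = 13225, ability icon 79² = 6241, minimap 220² = 48400, ammo counter 49² = 2401, health bar 257² = 66049; Σw = 136316.
x: (13225·207 + 6241·646 + 48400·1286 + 2401·184 + 66049·1288) / 136316 = 154524557 / 136316 ≈ 1133.58

x ≈ 1133.6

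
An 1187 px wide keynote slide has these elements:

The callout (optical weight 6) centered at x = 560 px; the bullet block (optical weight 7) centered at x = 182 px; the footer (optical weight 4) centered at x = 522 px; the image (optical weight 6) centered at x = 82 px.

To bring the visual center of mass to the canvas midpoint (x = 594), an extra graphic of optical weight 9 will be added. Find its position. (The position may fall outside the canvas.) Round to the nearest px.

After adding the extra graphic, total weight = 6 + 7 + 4 + 6 + 9 = 32.
x: target moment 32×594 = 19008; current 6·560 + 7·182 + 4·522 + 6·82 = 7214; the extra graphic supplies 11794, so x = 11794/9 ≈ 1310.44.

x ≈ 1310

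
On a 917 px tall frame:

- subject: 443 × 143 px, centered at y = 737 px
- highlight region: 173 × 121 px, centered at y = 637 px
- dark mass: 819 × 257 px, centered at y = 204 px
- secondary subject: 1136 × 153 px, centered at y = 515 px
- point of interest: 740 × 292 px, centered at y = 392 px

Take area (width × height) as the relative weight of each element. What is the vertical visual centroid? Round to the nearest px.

y ≈ 405

Taking area as weight: subject 443·143 = 63349, highlight region 173·121 = 20933, dark mass 819·257 = 210483, secondary subject 1136·153 = 173808, point of interest 740·292 = 216080. Sum 684653.
y: (63349·737 + 20933·637 + 210483·204 + 173808·515 + 216080·392) / 684653 = 277175546 / 684653 ≈ 404.84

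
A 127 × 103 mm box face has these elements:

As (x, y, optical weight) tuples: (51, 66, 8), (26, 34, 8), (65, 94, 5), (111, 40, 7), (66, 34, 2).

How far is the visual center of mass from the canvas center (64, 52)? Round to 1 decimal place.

≈ 3.0 mm

Σw = 8 + 8 + 5 + 7 + 2 = 30.
Σw·x = 8·51 + 8·26 + 5·65 + 7·111 + 2·66 = 1850, so x̄ = 1850/30 ≈ 61.67.
Σw·y = 8·66 + 8·34 + 5·94 + 7·40 + 2·34 = 1618, so ȳ = 1618/30 ≈ 53.93.
From (64, 52): dx = -2.33, dy = 1.93, so the distance is √(dx²+dy²) ≈ 3.03.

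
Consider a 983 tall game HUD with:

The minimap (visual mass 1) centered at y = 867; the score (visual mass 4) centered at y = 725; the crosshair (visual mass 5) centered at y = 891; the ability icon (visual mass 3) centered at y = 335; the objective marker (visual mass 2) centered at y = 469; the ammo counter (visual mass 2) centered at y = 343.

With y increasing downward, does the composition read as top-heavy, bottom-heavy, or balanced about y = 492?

Σw = 1 + 4 + 5 + 3 + 2 + 2 = 17.
y-moment: 1·867 + 4·725 + 5·891 + 3·335 + 2·469 + 2·343 = 10851; centroid 10851/17 ≈ 638.29.
638.3 vs midline 492 → bottom-heavy.

bottom-heavy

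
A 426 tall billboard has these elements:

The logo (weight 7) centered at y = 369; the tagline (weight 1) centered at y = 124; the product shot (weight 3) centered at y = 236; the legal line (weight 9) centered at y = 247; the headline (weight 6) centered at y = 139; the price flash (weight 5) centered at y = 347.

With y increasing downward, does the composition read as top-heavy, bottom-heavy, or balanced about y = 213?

bottom-heavy

Σw = 7 + 1 + 3 + 9 + 6 + 5 = 31.
y-moment: 7·369 + 1·124 + 3·236 + 9·247 + 6·139 + 5·347 = 8207; centroid 8207/31 ≈ 264.74.
264.7 vs midline 213 → bottom-heavy.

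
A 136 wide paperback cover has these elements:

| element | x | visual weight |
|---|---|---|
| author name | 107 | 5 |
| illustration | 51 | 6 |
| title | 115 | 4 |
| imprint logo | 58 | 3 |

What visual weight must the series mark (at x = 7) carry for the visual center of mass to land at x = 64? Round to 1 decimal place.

Known weights sum to 5 + 6 + 4 + 3 = 18; their moment is 5·107 + 6·51 + 4·115 + 3·58 = 1475.
For the centroid to hit 64: (1475 + w·7) / (18 + w) = 64.
Rearranging, w·(7 − 64) = 64·18 − 1475 = -323, so w ≈ -323/-57 = 5.67.

w ≈ 5.7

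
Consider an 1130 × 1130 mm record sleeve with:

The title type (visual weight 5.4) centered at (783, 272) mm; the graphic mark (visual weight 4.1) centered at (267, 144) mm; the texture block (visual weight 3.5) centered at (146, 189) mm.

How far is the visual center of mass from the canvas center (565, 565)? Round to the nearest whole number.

≈ 374 mm

Total weight = 5.4 + 4.1 + 3.5 = 13.0.
Σw·x = 5.4·783 + 4.1·267 + 3.5·146 = 5833.9, so x̄ = 5833.9/13.0 ≈ 448.76.
Σw·y = 5.4·272 + 4.1·144 + 3.5·189 = 2720.7, so ȳ = 2720.7/13.0 ≈ 209.28.
From (565, 565): dx = -116.24, dy = -355.72, so the distance is √(dx²+dy²) ≈ 374.23.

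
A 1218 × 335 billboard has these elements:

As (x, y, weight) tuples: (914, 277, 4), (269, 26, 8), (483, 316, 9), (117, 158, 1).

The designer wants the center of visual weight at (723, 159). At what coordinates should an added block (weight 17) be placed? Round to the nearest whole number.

(1054, 111)

After adding the added block, total weight = 4 + 8 + 9 + 1 + 17 = 39.
x: need Σw·x = 39·723 = 28197. Existing = 4·914 + 8·269 + 9·483 + 1·117 = 10272. Remainder 17925 / 17 ≈ 1054.41.
y: need Σw·y = 39·159 = 6201. Existing = 4·277 + 8·26 + 9·316 + 1·158 = 4318. Remainder 1883 / 17 ≈ 110.76.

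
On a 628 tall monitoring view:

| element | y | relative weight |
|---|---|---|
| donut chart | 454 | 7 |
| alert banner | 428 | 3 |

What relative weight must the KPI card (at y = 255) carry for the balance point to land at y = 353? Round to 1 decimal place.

w ≈ 9.5

Known weights sum to 7 + 3 = 10; their moment is 7·454 + 3·428 = 4462.
For the centroid to hit 353: (4462 + w·255) / (10 + w) = 353.
Solving: w = (353·10 − 4462) / (255 − 353) = -932 / -98 ≈ 9.51.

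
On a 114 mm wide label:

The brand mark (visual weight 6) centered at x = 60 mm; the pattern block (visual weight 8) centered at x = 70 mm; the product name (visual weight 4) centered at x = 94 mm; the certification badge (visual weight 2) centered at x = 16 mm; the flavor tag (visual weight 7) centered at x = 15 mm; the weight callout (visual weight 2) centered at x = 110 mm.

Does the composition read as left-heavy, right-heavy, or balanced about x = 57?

balanced

Σw = 6 + 8 + 4 + 2 + 7 + 2 = 29.
x: moment 1653 / weight 29 ≈ 57.00
That equals the midline 57 — balanced.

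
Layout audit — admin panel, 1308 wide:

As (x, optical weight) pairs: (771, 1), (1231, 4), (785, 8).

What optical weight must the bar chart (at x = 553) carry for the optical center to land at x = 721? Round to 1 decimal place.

w ≈ 15.5

Existing Σw = 13 (1 + 4 + 8); existing moment 1·771 + 4·1231 + 8·785 = 11975.
For the centroid to hit 721: (11975 + w·553) / (13 + w) = 721.
So w = (721·13 − 11975)/(553 − 721) = -2602/-168 ≈ 15.49.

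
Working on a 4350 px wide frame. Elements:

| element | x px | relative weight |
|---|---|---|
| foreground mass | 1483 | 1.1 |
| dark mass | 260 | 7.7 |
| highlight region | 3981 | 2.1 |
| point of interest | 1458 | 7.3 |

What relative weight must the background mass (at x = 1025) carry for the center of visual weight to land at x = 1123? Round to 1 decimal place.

Known weights sum to 1.1 + 7.7 + 2.1 + 7.3 = 18.2; their moment is 1.1·1483 + 7.7·260 + 2.1·3981 + 7.3·1458 = 22636.8.
For the centroid to hit 1123: (22636.8 + w·1025) / (18.2 + w) = 1123.
So w = (1123·18.2 − 22636.8)/(1025 − 1123) = -2198.2/-98 ≈ 22.43.

w ≈ 22.4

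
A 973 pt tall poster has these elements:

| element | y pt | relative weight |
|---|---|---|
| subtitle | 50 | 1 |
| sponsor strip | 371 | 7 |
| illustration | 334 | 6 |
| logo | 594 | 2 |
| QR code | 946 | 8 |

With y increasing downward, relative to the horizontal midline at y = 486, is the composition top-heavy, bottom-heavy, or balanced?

bottom-heavy

Weights sum to 1 + 7 + 6 + 2 + 8 = 24.
y-moment: 1·50 + 7·371 + 6·334 + 2·594 + 8·946 = 13407; centroid 13407/24 ≈ 558.62.
Since 558.6 is below (larger y than) 486, the composition reads bottom-heavy.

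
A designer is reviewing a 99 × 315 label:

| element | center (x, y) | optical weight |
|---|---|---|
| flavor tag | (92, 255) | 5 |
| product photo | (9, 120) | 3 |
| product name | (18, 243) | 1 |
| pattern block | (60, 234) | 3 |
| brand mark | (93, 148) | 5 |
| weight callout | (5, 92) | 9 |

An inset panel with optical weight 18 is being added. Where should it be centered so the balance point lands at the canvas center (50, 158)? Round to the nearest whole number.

(56, 156)

After adding the inset panel, total weight = 5 + 3 + 1 + 3 + 5 + 9 + 18 = 44.
Along x: (1195 + 18·x) / 44 = 50 (existing moment 5·92 + 3·9 + 1·18 + 3·60 + 5·93 + 9·5 = 1195) ⇒ x = (2200 − 1195) / 18 ≈ 55.83.
Along y: (4148 + 18·y) / 44 = 158 (existing moment 5·255 + 3·120 + 1·243 + 3·234 + 5·148 + 9·92 = 4148) ⇒ y = (6952 − 4148) / 18 ≈ 155.78.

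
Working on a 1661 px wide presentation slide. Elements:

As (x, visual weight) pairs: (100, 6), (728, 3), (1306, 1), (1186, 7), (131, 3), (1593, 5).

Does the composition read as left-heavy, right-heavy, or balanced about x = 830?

Total weight = 6 + 3 + 1 + 7 + 3 + 5 = 25.
x: (6·100 + 3·728 + 1·1306 + 7·1186 + 3·131 + 5·1593) / 25 = 20750 / 25 ≈ 830.00
The centroid 830.00 matches the midline at 830, so the layout is balanced.

balanced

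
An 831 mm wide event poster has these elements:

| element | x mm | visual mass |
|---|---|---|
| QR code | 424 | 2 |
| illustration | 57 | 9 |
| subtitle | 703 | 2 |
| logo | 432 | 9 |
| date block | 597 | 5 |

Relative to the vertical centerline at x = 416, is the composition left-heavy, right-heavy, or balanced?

left-heavy

Σw = 2 + 9 + 2 + 9 + 5 = 27.
x: (2·424 + 9·57 + 2·703 + 9·432 + 5·597) / 27 = 9640 / 27 ≈ 357.04
Since 357.0 is left of 416, the composition reads left-heavy.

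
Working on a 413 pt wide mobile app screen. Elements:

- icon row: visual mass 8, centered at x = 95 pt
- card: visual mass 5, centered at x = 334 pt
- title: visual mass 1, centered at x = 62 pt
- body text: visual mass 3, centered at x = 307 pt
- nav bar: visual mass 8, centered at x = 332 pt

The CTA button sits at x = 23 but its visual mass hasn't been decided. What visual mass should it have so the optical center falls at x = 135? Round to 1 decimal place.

Known weights sum to 8 + 5 + 1 + 3 + 8 = 25; their moment is 8·95 + 5·334 + 1·62 + 3·307 + 8·332 = 6069.
Set Σw·x/Σw = 135: (6069 + 23w) = 135·(25 + w).
Rearranging, w·(23 − 135) = 135·25 − 6069 = -2694, so w ≈ -2694/-112 = 24.05.

w ≈ 24.1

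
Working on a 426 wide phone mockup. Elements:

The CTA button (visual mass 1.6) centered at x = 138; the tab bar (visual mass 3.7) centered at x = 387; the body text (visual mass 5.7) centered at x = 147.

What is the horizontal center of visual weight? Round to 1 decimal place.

Weights sum to 1.6 + 3.7 + 5.7 = 11.0.
x: (1.6·138 + 3.7·387 + 5.7·147) / 11.0 = 2490.6 / 11.0 ≈ 226.42

x ≈ 226.4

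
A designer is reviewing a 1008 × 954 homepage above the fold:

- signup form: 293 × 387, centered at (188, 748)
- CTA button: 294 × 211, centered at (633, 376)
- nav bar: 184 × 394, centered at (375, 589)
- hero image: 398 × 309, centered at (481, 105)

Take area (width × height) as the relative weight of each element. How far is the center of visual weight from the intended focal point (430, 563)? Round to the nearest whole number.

≈ 126

Areas: signup form 293·387 = 113391, CTA button 294·211 = 62034, nav bar 184·394 = 72496, hero image 398·309 = 122982. Total weight = 370903.
Σw·x = 113391·188 + 62034·633 + 72496·375 + 122982·481 = 146925372, so x̄ = 146925372/370903 ≈ 396.13.
Σw·y = 113391·748 + 62034·376 + 72496·589 + 122982·105 = 163754506, so ȳ = 163754506/370903 ≈ 441.50.
From (430, 563): dx = -33.87, dy = -121.50, so the distance is √(dx²+dy²) ≈ 126.13.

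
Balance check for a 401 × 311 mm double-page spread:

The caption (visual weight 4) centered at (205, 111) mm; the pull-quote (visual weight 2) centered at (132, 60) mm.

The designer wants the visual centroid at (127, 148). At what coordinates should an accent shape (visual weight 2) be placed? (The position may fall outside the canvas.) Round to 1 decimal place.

New total weight: (4 + 2) + 2 = 8.
Along x: (1084 + 2·x) / 8 = 127 (existing moment 4·205 + 2·132 = 1084) ⇒ x = (1016 − 1084) / 2 ≈ -34.00.
Along y: (564 + 2·y) / 8 = 148 (existing moment 4·111 + 2·60 = 564) ⇒ y = (1184 − 564) / 2 ≈ 310.00.

(-34.0, 310.0)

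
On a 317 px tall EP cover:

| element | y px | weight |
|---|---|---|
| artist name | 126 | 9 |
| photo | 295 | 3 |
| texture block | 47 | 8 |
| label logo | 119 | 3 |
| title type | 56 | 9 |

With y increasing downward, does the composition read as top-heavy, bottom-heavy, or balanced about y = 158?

Weights sum to 9 + 3 + 8 + 3 + 9 = 32.
y-moment: 9·126 + 3·295 + 8·47 + 3·119 + 9·56 = 3256; centroid 3256/32 ≈ 101.75.
101.8 vs midline 158 → top-heavy.

top-heavy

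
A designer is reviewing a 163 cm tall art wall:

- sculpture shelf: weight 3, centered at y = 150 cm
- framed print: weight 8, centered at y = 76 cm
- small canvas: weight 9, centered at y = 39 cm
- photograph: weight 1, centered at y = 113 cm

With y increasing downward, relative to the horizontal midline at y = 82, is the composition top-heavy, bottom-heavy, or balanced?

top-heavy

Total weight = 3 + 8 + 9 + 1 = 21.
y: (3·150 + 8·76 + 9·39 + 1·113) / 21 = 1522 / 21 ≈ 72.48
72.5 vs midline 82 → top-heavy.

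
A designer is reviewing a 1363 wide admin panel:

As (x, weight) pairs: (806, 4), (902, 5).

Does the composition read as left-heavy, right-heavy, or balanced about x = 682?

right-heavy

Total weight = 4 + 5 = 9.
x-moment: 4·806 + 5·902 = 7734; centroid 7734/9 ≈ 859.33.
Since 859.3 is right of 682, the composition reads right-heavy.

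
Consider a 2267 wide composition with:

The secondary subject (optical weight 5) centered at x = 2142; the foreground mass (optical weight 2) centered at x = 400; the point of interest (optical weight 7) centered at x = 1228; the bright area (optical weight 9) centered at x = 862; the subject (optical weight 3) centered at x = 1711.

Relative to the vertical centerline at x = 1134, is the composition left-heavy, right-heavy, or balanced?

right-heavy

Weights sum to 5 + 2 + 7 + 9 + 3 = 26.
x-moment: 5·2142 + 2·400 + 7·1228 + 9·862 + 3·1711 = 32997; centroid 32997/26 ≈ 1269.12.
1269.1 lies right of the midline 1134, so the layout is right-heavy.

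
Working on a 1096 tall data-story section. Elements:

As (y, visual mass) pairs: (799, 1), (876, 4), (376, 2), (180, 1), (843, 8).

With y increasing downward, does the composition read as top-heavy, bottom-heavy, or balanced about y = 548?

bottom-heavy

Σw = 1 + 4 + 2 + 1 + 8 = 16.
y: (1·799 + 4·876 + 2·376 + 1·180 + 8·843) / 16 = 11979 / 16 ≈ 748.69
748.7 lies below (larger y than) the midline 548, so the layout is bottom-heavy.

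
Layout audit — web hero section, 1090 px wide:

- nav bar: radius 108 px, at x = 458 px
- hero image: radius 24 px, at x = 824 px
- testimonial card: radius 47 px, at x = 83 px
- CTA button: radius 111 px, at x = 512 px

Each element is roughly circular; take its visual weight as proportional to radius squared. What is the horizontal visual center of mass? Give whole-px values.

x ≈ 460

r² weights: nav bar 108² = 11664, hero image 24² = 576, testimonial card 47² = 2209, CTA button 111² = 12321. Total = 26770.
x: (11664·458 + 576·824 + 2209·83 + 12321·512) / 26770 = 12308435 / 26770 ≈ 459.78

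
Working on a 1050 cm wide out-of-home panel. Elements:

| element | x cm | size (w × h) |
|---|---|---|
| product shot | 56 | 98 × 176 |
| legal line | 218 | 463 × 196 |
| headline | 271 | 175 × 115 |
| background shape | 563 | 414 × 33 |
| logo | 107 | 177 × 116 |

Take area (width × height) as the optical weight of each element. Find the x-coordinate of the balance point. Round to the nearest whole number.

Areas: product shot 98·176 = 17248, legal line 463·196 = 90748, headline 175·115 = 20125, background shape 414·33 = 13662, logo 177·116 = 20532. Total weight = 162315.
x-moment: 17248·56 + 90748·218 + 20125·271 + 13662·563 + 20532·107 = 36091457; centroid 36091457/162315 ≈ 222.35.

x ≈ 222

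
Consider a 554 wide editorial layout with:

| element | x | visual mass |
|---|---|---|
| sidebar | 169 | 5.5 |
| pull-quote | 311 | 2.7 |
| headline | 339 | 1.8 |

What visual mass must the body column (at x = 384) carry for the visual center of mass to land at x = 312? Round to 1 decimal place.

w ≈ 10.3

Fixed elements: Σw = 5.5 + 2.7 + 1.8 = 10.0, Σw·x = 5.5·169 + 2.7·311 + 1.8·339 = 2379.4.
Set Σw·x/Σw = 312: (2379.4 + 384w) = 312·(10.0 + w).
Solving: w = (312·10.0 − 2379.4) / (384 − 312) = 740.6 / 72 ≈ 10.29.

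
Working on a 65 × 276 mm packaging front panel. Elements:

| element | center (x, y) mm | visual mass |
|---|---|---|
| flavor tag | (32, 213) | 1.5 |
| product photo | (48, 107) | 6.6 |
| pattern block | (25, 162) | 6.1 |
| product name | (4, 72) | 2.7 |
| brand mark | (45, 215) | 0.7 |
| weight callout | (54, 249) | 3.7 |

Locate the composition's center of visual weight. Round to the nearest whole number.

(36, 154)

Σw = 1.5 + 6.6 + 6.1 + 2.7 + 0.7 + 3.7 = 21.3.
x: (1.5·32 + 6.6·48 + 6.1·25 + 2.7·4 + 0.7·45 + 3.7·54) / 21.3 = 759.4 / 21.3 ≈ 35.65
y: (1.5·213 + 6.6·107 + 6.1·162 + 2.7·72 + 0.7·215 + 3.7·249) / 21.3 = 3280.1 / 21.3 ≈ 154.00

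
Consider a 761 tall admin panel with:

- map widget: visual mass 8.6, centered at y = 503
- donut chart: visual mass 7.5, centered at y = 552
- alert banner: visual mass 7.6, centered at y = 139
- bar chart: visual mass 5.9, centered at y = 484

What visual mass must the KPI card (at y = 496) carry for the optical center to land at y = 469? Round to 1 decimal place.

Fixed elements: Σw = 8.6 + 7.5 + 7.6 + 5.9 = 29.6, Σw·y = 8.6·503 + 7.5·552 + 7.6·139 + 5.9·484 = 12377.8.
Balance at y = 469 requires (12377.8 + w·496) / (29.6 + w) = 469.
Rearranging, w·(496 − 469) = 469·29.6 − 12377.8 = 1504.6, so w ≈ 1504.6/27 = 55.73.

w ≈ 55.7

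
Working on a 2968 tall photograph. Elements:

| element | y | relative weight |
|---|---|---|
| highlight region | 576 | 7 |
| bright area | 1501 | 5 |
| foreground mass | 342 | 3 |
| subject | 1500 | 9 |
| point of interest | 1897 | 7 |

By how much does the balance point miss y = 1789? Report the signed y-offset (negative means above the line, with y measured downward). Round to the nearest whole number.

≈ -520

Σw = 7 + 5 + 3 + 9 + 7 = 31.
Σw·y = 7·576 + 5·1501 + 3·342 + 9·1500 + 7·1897 = 39342, so ȳ = 39342/31 ≈ 1269.10.
Against y = 1789, that's 1269.10 − 1789 = -519.90.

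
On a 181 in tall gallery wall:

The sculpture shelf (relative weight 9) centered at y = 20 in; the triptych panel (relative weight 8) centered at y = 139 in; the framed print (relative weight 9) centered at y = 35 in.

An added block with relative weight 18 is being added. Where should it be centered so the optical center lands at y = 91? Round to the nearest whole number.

y ≈ 133

New total weight: (9 + 8 + 9) + 18 = 44.
y: target moment 44×91 = 4004; current 9·20 + 8·139 + 9·35 = 1607; the added block supplies 2397, so y = 2397/18 ≈ 133.17.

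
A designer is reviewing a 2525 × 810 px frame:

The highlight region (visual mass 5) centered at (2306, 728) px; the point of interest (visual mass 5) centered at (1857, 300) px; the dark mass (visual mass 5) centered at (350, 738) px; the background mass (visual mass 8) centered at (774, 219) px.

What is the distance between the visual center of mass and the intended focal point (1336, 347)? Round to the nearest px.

Weights sum to 5 + 5 + 5 + 8 = 23.
Σw·x = 5·2306 + 5·1857 + 5·350 + 8·774 = 28757, so x̄ = 28757/23 ≈ 1250.30.
Σw·y = 5·728 + 5·300 + 5·738 + 8·219 = 10582, so ȳ = 10582/23 ≈ 460.09.
Offset from (1336, 347): Δx ≈ -85.70, Δy ≈ 113.09; distance = √(Δx² + Δy²) ≈ 141.89.

≈ 142 px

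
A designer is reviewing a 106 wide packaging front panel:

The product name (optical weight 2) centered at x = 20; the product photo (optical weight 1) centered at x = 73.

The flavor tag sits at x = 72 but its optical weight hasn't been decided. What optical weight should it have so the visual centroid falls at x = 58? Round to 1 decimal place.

Existing Σw = 3 (2 + 1); existing moment 2·20 + 1·73 = 113.
Set Σw·x/Σw = 58: (113 + 72w) = 58·(3 + w).
Rearranging, w·(72 − 58) = 58·3 − 113 = 61, so w ≈ 61/14 = 4.36.

w ≈ 4.4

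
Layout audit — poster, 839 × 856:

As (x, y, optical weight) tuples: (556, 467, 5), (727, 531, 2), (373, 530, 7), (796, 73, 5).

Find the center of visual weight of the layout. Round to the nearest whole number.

(570, 393)

Σw = 5 + 2 + 7 + 5 = 19.
Σw·x = 5·556 + 2·727 + 7·373 + 5·796 = 10825, so x̄ = 10825/19 ≈ 569.74.
Σw·y = 5·467 + 2·531 + 7·530 + 5·73 = 7472, so ȳ = 7472/19 ≈ 393.26.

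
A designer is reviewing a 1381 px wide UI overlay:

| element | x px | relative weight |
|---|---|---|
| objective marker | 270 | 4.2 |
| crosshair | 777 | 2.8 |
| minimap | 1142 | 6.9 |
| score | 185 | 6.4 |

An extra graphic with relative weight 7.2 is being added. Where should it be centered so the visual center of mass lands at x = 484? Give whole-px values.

x ≈ 130

New total weight: (4.2 + 2.8 + 6.9 + 6.4) + 7.2 = 27.5.
Along x: (12373.4 + 7.2·x) / 27.5 = 484 (existing moment 4.2·270 + 2.8·777 + 6.9·1142 + 6.4·185 = 12373.4) ⇒ x = (13310.0 − 12373.4) / 7.2 ≈ 130.08.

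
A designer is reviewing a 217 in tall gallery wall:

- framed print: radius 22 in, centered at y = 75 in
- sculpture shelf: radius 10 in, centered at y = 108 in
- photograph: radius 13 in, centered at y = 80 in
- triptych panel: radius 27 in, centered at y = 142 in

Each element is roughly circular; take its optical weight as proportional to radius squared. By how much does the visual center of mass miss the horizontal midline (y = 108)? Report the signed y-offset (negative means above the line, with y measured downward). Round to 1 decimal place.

r² weights: framed print 22² = 484, sculpture shelf 10² = 100, photograph 13² = 169, triptych panel 27² = 729. Total = 1482.
y-moment: 484·75 + 100·108 + 169·80 + 729·142 = 164138; centroid 164138/1482 ≈ 110.75.
Difference: 110.75 − 108 ≈ 2.75.

≈ 2.8 in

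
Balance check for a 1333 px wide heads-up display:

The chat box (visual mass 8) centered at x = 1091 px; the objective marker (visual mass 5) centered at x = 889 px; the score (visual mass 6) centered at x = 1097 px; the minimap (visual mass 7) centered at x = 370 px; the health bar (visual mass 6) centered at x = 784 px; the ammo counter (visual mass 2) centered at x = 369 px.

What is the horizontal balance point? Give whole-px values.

x ≈ 817

Total weight = 8 + 5 + 6 + 7 + 6 + 2 = 34.
Σw·x = 8·1091 + 5·889 + 6·1097 + 7·370 + 6·784 + 2·369 = 27787, so x̄ = 27787/34 ≈ 817.26.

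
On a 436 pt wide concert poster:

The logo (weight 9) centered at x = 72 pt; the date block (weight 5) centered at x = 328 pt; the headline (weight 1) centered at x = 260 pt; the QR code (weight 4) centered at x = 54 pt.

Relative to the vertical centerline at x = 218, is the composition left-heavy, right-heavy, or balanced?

left-heavy

Weights sum to 9 + 5 + 1 + 4 = 19.
x-moment: 9·72 + 5·328 + 1·260 + 4·54 = 2764; centroid 2764/19 ≈ 145.47.
Since 145.5 is left of 218, the composition reads left-heavy.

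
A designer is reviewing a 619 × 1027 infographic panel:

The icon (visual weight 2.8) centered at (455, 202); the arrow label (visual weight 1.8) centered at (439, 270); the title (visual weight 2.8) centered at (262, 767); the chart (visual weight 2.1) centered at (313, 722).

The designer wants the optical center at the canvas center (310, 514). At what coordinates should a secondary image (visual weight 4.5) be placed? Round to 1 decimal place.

(196.6, 551.2)

After adding the secondary image, total weight = 2.8 + 1.8 + 2.8 + 2.1 + 4.5 = 14.0.
x: target moment 14.0×310 = 4340.0; current 2.8·455 + 1.8·439 + 2.8·262 + 2.1·313 = 3455.1; the secondary image supplies 884.9, so x = 884.9/4.5 ≈ 196.64.
y: target moment 14.0×514 = 7196.0; current 2.8·202 + 1.8·270 + 2.8·767 + 2.1·722 = 4715.4; the secondary image supplies 2480.6, so y = 2480.6/4.5 ≈ 551.24.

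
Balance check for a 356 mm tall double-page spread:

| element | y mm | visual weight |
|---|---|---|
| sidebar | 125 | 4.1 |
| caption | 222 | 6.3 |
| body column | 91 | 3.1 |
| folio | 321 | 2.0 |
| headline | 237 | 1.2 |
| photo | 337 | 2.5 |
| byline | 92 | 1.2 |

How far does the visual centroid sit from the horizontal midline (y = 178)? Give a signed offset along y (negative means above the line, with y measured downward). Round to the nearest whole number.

≈ 22 mm

Total weight = 4.1 + 6.3 + 3.1 + 2.0 + 1.2 + 2.5 + 1.2 = 20.4.
y: moment 4072.5 / weight 20.4 ≈ 199.63
Difference: 199.63 − 178 ≈ 21.63.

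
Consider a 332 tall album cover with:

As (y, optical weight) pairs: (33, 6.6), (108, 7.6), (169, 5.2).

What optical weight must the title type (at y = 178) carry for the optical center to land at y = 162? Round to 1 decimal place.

Fixed elements: Σw = 6.6 + 7.6 + 5.2 = 19.4, Σw·y = 6.6·33 + 7.6·108 + 5.2·169 = 1917.4.
Balance at y = 162 requires (1917.4 + w·178) / (19.4 + w) = 162.
Rearranging, w·(178 − 162) = 162·19.4 − 1917.4 = 1225.4, so w ≈ 1225.4/16 = 76.59.

w ≈ 76.6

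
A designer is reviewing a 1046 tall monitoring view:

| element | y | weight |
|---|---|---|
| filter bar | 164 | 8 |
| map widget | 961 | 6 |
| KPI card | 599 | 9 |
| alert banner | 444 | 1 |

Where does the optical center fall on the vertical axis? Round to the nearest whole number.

y ≈ 538

Total weight = 8 + 6 + 9 + 1 = 24.
y: (8·164 + 6·961 + 9·599 + 1·444) / 24 = 12913 / 24 ≈ 538.04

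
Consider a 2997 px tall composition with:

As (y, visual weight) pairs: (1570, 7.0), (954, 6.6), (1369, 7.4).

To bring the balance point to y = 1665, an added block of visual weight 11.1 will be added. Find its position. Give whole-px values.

y ≈ 2345

New total weight: (7.0 + 6.6 + 7.4) + 11.1 = 32.1.
y: target moment 32.1×1665 = 53446.5; current 7.0·1570 + 6.6·954 + 7.4·1369 = 27417.0; the added block supplies 26029.5, so y = 26029.5/11.1 ≈ 2345.00.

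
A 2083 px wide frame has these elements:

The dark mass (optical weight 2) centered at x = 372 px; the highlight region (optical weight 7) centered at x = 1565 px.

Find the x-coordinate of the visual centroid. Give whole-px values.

x ≈ 1300

Weights sum to 2 + 7 = 9.
Σw·x = 2·372 + 7·1565 = 11699, so x̄ = 11699/9 ≈ 1299.89.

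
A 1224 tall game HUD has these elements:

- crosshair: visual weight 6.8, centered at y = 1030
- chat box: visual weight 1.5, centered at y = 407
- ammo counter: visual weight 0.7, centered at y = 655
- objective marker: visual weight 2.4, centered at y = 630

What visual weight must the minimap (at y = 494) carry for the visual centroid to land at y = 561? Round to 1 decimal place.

w ≈ 47.6

Existing Σw = 11.4 (6.8 + 1.5 + 0.7 + 2.4); existing moment 6.8·1030 + 1.5·407 + 0.7·655 + 2.4·630 = 9585.0.
For the centroid to hit 561: (9585.0 + w·494) / (11.4 + w) = 561.
So w = (561·11.4 − 9585.0)/(494 − 561) = -3189.6/-67 ≈ 47.61.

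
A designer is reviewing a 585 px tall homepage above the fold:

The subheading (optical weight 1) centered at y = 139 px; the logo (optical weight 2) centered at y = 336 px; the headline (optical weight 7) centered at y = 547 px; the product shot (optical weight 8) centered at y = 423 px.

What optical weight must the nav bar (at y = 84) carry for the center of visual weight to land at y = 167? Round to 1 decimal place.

w ≈ 60.5

Existing Σw = 18 (1 + 2 + 7 + 8); existing moment 1·139 + 2·336 + 7·547 + 8·423 = 8024.
Set Σw·y/Σw = 167: (8024 + 84w) = 167·(18 + w).
Rearranging, w·(84 − 167) = 167·18 − 8024 = -5018, so w ≈ -5018/-83 = 60.46.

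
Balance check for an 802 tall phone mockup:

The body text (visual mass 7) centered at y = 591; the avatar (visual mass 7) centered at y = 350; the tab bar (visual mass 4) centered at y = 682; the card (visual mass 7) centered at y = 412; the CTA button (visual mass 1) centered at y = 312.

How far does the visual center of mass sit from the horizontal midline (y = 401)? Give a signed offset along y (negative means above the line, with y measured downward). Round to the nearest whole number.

Weights sum to 7 + 7 + 4 + 7 + 1 = 26.
y: (7·591 + 7·350 + 4·682 + 7·412 + 1·312) / 26 = 12511 / 26 ≈ 481.19
Offset from y = 401: 481.19 − 401 ≈ 80.19.

≈ 80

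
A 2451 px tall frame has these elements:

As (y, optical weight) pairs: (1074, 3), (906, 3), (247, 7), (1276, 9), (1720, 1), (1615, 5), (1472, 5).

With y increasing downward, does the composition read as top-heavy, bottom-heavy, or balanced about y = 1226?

top-heavy

Weights sum to 3 + 3 + 7 + 9 + 1 + 5 + 5 = 33.
Σw·y = 36308; ȳ = 36308/33 ≈ 1100.24.
1100.2 lies above (smaller y than) the midline 1226, so the layout is top-heavy.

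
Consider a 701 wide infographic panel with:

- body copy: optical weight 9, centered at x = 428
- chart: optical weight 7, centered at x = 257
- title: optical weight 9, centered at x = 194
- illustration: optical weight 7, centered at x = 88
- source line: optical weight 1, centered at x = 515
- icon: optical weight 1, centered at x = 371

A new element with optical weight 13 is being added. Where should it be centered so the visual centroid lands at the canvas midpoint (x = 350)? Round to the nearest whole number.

x ≈ 581

New total weight: (9 + 7 + 9 + 7 + 1 + 1) + 13 = 47.
x: need Σw·x = 47·350 = 16450. Existing = 9·428 + 7·257 + 9·194 + 7·88 + 1·515 + 1·371 = 8899. Remainder 7551 / 13 ≈ 580.85.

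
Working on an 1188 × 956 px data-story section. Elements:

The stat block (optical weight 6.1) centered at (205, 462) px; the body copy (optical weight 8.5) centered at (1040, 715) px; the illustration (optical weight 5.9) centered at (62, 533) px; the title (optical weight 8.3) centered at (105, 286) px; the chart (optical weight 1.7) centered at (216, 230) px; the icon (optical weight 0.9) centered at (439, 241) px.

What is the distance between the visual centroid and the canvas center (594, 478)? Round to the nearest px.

Σw = 6.1 + 8.5 + 5.9 + 8.3 + 1.7 + 0.9 = 31.4.
Σw·x = 6.1·205 + 8.5·1040 + 5.9·62 + 8.3·105 + 1.7·216 + 0.9·439 = 12090.1, so x̄ = 12090.1/31.4 ≈ 385.04.
Σw·y = 6.1·462 + 8.5·715 + 5.9·533 + 8.3·286 + 1.7·230 + 0.9·241 = 15022.1, so ȳ = 15022.1/31.4 ≈ 478.41.
Offset from (594, 478): Δx ≈ -208.96, Δy ≈ 0.41; distance = √(Δx² + Δy²) ≈ 208.97.

≈ 209 px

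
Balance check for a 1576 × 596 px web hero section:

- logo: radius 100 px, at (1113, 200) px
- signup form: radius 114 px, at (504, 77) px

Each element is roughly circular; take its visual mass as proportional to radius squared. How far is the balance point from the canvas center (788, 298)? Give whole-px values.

≈ 169 px

Weights ∝ r²: logo 100² = 10000, signup form 114² = 12996; Σw = 22996.
x: (10000·1113 + 12996·504) / 22996 = 17679984 / 22996 ≈ 768.83
y: (10000·200 + 12996·77) / 22996 = 3000692 / 22996 ≈ 130.49
From (788, 298): dx = -19.17, dy = -167.51, so the distance is √(dx²+dy²) ≈ 168.61.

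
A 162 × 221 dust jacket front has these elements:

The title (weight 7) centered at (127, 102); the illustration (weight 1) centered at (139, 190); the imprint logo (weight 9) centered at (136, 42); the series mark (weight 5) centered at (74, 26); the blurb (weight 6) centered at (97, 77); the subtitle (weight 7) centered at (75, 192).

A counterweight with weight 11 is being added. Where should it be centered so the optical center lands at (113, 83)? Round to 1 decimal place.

(133.5, 54.5)

New total weight: (7 + 1 + 9 + 5 + 6 + 7) + 11 = 46.
x: need Σw·x = 46·113 = 5198. Existing = 7·127 + 1·139 + 9·136 + 5·74 + 6·97 + 7·75 = 3729. Remainder 1469 / 11 ≈ 133.55.
y: need Σw·y = 46·83 = 3818. Existing = 7·102 + 1·190 + 9·42 + 5·26 + 6·77 + 7·192 = 3218. Remainder 600 / 11 ≈ 54.55.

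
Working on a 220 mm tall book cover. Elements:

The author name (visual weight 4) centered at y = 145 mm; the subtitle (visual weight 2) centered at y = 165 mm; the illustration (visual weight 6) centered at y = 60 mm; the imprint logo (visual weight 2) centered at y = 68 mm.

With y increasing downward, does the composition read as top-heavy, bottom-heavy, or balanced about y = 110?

top-heavy

Weights sum to 4 + 2 + 6 + 2 = 14.
Σw·y = 4·145 + 2·165 + 6·60 + 2·68 = 1406, so ȳ = 1406/14 ≈ 100.43.
100.4 lies above (smaller y than) the midline 110, so the layout is top-heavy.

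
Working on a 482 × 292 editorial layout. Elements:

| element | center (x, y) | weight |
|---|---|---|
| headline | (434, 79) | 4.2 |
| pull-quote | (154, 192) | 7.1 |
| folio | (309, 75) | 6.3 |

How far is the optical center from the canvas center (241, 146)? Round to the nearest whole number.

Weights sum to 4.2 + 7.1 + 6.3 = 17.6.
Σw·x = 4.2·434 + 7.1·154 + 6.3·309 = 4862.9, so x̄ = 4862.9/17.6 ≈ 276.30.
Σw·y = 4.2·79 + 7.1·192 + 6.3·75 = 2167.5, so ȳ = 2167.5/17.6 ≈ 123.15.
Relative to (241, 146): Δ = (35.30, -22.85); |Δ| = √(35.30² + -22.85²) ≈ 42.05.

≈ 42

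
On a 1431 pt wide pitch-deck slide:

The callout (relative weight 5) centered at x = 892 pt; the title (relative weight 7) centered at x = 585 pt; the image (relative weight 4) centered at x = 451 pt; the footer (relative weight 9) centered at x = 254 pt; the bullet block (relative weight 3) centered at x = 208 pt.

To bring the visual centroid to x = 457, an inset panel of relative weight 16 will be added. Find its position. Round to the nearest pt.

After adding the inset panel, total weight = 5 + 7 + 4 + 9 + 3 + 16 = 44.
x: target moment 44×457 = 20108; current 5·892 + 7·585 + 4·451 + 9·254 + 3·208 = 13269; the inset panel supplies 6839, so x = 6839/16 ≈ 427.44.

x ≈ 427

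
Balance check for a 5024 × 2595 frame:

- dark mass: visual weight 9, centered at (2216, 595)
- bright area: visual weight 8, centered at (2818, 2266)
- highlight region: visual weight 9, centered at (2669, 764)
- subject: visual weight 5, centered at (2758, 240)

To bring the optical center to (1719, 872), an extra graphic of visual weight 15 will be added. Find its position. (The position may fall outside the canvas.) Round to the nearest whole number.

New total weight: (9 + 8 + 9 + 5) + 15 = 46.
Along x: (80299 + 15·x) / 46 = 1719 (existing moment 9·2216 + 8·2818 + 9·2669 + 5·2758 = 80299) ⇒ x = (79074 − 80299) / 15 ≈ -81.67.
Along y: (31559 + 15·y) / 46 = 872 (existing moment 9·595 + 8·2266 + 9·764 + 5·240 = 31559) ⇒ y = (40112 − 31559) / 15 ≈ 570.20.

(-82, 570)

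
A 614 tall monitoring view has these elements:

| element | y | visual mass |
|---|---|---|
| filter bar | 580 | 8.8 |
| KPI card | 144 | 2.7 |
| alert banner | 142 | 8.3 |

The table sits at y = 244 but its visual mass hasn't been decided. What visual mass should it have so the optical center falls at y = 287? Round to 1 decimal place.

Fixed elements: Σw = 8.8 + 2.7 + 8.3 = 19.8, Σw·y = 8.8·580 + 2.7·144 + 8.3·142 = 6671.4.
For the centroid to hit 287: (6671.4 + w·244) / (19.8 + w) = 287.
Rearranging, w·(244 − 287) = 287·19.8 − 6671.4 = -988.8, so w ≈ -988.8/-43 = 23.00.

w ≈ 23.0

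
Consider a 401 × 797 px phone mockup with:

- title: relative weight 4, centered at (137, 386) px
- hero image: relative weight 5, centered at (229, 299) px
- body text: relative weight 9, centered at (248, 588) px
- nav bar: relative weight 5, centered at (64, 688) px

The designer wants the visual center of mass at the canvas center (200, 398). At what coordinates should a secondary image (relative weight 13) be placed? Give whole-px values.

(227, 197)

After adding the secondary image, total weight = 4 + 5 + 9 + 5 + 13 = 36.
Along x: (4245 + 13·x) / 36 = 200 (existing moment 4·137 + 5·229 + 9·248 + 5·64 = 4245) ⇒ x = (7200 − 4245) / 13 ≈ 227.31.
Along y: (11771 + 13·y) / 36 = 398 (existing moment 4·386 + 5·299 + 9·588 + 5·688 = 11771) ⇒ y = (14328 − 11771) / 13 ≈ 196.69.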